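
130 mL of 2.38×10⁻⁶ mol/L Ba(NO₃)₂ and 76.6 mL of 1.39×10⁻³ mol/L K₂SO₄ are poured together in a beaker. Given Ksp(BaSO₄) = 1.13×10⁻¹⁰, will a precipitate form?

After mixing, V = 130 mL + 76.6 mL = 206.6 mL.
[Ba²⁺] = (2.38×10⁻⁶)(130)/206.6 = 1.50×10⁻⁶ mol/L
[SO₄²⁻] = (1.39×10⁻³)(76.6)/206.6 = 5.15×10⁻⁴ mol/L
Q = [Ba²⁺][SO₄²⁻] = 7.72×10⁻¹⁰
Because Q > Ksp (7.72×10⁻¹⁰ vs 1.13×10⁻¹⁰), a precipitate of BaSO₄ forms.

Yes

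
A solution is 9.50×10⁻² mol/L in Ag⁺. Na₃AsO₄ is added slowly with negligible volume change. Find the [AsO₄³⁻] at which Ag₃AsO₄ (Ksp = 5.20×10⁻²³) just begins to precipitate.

Each salt precipitates once Q = Ksp for that salt.
Ag₃AsO₄(s) ⇌ 3 Ag⁺(aq) + AsO₄³⁻(aq)
Ksp = [Ag⁺]^3[AsO₄³⁻] = [AsO₄³⁻](9.50×10⁻²)^3
[AsO₄³⁻] = 5.20×10⁻²³ / (9.50×10⁻²)^3 = 6.07×10⁻²⁰
[AsO₄³⁻] = 6.07×10⁻²⁰ mol/L

6.07×10⁻²⁰ M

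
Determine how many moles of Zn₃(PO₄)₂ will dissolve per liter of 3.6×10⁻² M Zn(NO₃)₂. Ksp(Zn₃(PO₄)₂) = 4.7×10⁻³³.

Zn₃(PO₄)₂(s) ⇌ 3 Zn²⁺(aq) + 2 PO₄³⁻(aq)
Zn²⁺ is already present at 3.6×10⁻² M. If s mol/L of Zn₃(PO₄)₂ dissolves, [PO₄³⁻] = 2s while [Zn²⁺] ≈ 3.6×10⁻² M.
Ksp = [Zn²⁺]^3[PO₄³⁻]^2 = (3.6×10⁻²)^3(2s)^2
(2s)^2 = 4.7×10⁻³³ / (3.6×10⁻²)^3 = 1.0×10⁻²⁸
s = 5.0×10⁻¹⁵ M

5.0×10⁻¹⁵ M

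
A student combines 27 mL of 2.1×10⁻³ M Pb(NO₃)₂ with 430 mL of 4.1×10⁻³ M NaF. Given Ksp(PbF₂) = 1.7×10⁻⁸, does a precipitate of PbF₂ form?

Total volume after mixing = 27 + 430 = 457 mL.
[Pb²⁺] = (2.1×10⁻³)(27)/457 = 1.2×10⁻⁴ M
[F⁻] = (4.1×10⁻³)(430)/457 = 3.9×10⁻³ M
Q = [Pb²⁺][F⁻]^2 = 1.8×10⁻⁹
Since Q (1.8×10⁻⁹) is less than Ksp (1.7×10⁻⁸), no PbF₂ precipitates.

No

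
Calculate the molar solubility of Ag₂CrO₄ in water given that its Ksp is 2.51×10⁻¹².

8.56×10⁻⁵ M

Ag₂CrO₄(s) ⇌ 2 Ag⁺(aq) + CrO₄²⁻(aq)
With molar solubility s: [Ag⁺] = 2s, [CrO₄²⁻] = s.
Ksp = [Ag⁺]^2[CrO₄²⁻] = (2s)^2 · s = 4s^3
4s^3 = 2.51×10⁻¹²  ⇒  s^3 = 6.28×10⁻¹³
Taking the 3rd root, s = 8.56×10⁻⁵ mol/L.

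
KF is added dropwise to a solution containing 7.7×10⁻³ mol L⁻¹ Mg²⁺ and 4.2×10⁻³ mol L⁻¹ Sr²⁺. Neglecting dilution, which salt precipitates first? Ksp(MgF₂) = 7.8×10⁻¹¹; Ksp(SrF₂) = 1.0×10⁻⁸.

MgF₂

A salt starts to precipitate once the ion product Q reaches its Ksp.
For MgF₂: [F⁻] = (Ksp/[Mg²⁺])^(1/2) = 1.0×10⁻⁴ mol L⁻¹
For SrF₂: [F⁻] = (Ksp/[Sr²⁺])^(1/2) = 1.5×10⁻³ mol L⁻¹
MgF₂ requires the lower [F⁻], so it precipitates first.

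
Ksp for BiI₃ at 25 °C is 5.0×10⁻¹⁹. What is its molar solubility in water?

BiI₃(s) ⇌ Bi³⁺(aq) + 3 I⁻(aq)
Call the molar solubility s, so that [Bi³⁺] = s and [I⁻] = 3s.
Ksp = [Bi³⁺][I⁻]^3 = s · (3s)^3 = 27s^4
27s^4 = 5.0×10⁻¹⁹  ⇒  s^4 = 1.9×10⁻²⁰
Taking the 4th root, s = 1.2×10⁻⁵ M.

1.2×10⁻⁵ M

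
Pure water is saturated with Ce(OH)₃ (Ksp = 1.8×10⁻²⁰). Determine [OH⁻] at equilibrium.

1.5×10⁻⁵ M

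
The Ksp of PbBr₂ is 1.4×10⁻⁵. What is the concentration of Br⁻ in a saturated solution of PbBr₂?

PbBr₂(s) ⇌ Pb²⁺(aq) + 2 Br⁻(aq)
Let s be the molar solubility. Then [Pb²⁺] = s and [Br⁻] = 2s.
Ksp = [Pb²⁺][Br⁻]^2 = s · (2s)^2 = 4s^3 = 1.4×10⁻⁵
s = 1.5×10⁻² mol L⁻¹
[Br⁻] = 2s = 3.0×10⁻² mol L⁻¹

3.0×10⁻² M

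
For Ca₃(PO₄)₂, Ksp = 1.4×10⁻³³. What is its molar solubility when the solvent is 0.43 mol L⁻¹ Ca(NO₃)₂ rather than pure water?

Ca₃(PO₄)₂(s) ⇌ 3 Ca²⁺(aq) + 2 PO₄³⁻(aq)
The solution already contains Ca²⁺ at 0.43 mol L⁻¹. Let s be the molar solubility of Ca₃(PO₄)₂.
[Ca²⁺] ≈ 0.43 mol L⁻¹ (common ion dominates); [PO₄³⁻] = 2s.
Ksp = [Ca²⁺]^3[PO₄³⁻]^2 = (0.43)^3(2s)^2
(2s)^2 = 1.4×10⁻³³ / (0.43)^3 = 1.8×10⁻³²
s = 6.6×10⁻¹⁷ mol L⁻¹

6.6×10⁻¹⁷ M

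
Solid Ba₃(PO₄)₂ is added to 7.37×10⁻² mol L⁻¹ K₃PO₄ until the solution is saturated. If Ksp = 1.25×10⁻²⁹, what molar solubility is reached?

Ba₃(PO₄)₂(s) ⇌ 3 Ba²⁺(aq) + 2 PO₄³⁻(aq)
The solution already contains PO₄³⁻ at 7.37×10⁻² mol L⁻¹. Let s be the molar solubility of Ba₃(PO₄)₂.
[PO₄³⁻] ≈ 7.37×10⁻² mol L⁻¹ (common ion dominates); [Ba²⁺] = 3s.
Ksp = [Ba²⁺]^3[PO₄³⁻]^2 = (3s)^3(7.37×10⁻²)^2
(3s)^3 = 1.25×10⁻²⁹ / (7.37×10⁻²)^2 = 2.30×10⁻²⁷
s = 4.40×10⁻¹⁰ mol L⁻¹

4.40×10⁻¹⁰ M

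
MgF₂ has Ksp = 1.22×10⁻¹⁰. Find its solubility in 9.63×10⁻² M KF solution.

MgF₂(s) ⇌ Mg²⁺(aq) + 2 F⁻(aq)
Let s be the solubility of MgF₂ here. The common ion gives [F⁻] ≈ 9.63×10⁻² M, and [Mg²⁺] = s.
Ksp = [Mg²⁺][F⁻]^2 = s(9.63×10⁻²)^2
s = 1.22×10⁻¹⁰ / (9.63×10⁻²)^2 = 1.32×10⁻⁸
s = 1.32×10⁻⁸ M

1.32×10⁻⁸ M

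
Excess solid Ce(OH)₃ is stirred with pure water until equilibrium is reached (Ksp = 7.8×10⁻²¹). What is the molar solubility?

Ce(OH)₃(s) ⇌ Ce³⁺(aq) + 3 OH⁻(aq)
Call the molar solubility s, so that [Ce³⁺] = s and [OH⁻] = 3s.
Ksp = [Ce³⁺][OH⁻]^3 = s · (3s)^3 = 27s^4
27s^4 = 7.8×10⁻²¹  ⇒  s^4 = 2.9×10⁻²²
Taking the 4th root, s = 4.1×10⁻⁶ M.

4.1×10⁻⁶ M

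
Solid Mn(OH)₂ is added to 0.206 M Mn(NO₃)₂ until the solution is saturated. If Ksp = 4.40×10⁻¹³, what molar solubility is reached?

7.31×10⁻⁷ M

Mn(OH)₂(s) ⇌ Mn²⁺(aq) + 2 OH⁻(aq)
The solution already contains Mn²⁺ at 0.206 M. Let s be the molar solubility of Mn(OH)₂.
[Mn²⁺] ≈ 0.206 M (common ion dominates); [OH⁻] = 2s.
Ksp = [Mn²⁺][OH⁻]^2 = (0.206)(2s)^2
(2s)^2 = 4.40×10⁻¹³ / (0.206) = 2.14×10⁻¹²
s = 7.31×10⁻⁷ M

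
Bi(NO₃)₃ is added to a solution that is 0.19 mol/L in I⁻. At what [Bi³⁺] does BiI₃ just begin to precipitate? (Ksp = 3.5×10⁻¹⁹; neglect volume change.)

Each salt precipitates once Q = Ksp for that salt.
BiI₃(s) ⇌ Bi³⁺(aq) + 3 I⁻(aq)
Ksp = [Bi³⁺][I⁻]^3 = [Bi³⁺](0.19)^3
[Bi³⁺] = 3.5×10⁻¹⁹ / (0.19)^3 = 5.1×10⁻¹⁷
[Bi³⁺] = 5.1×10⁻¹⁷ mol/L

5.1×10⁻¹⁷ M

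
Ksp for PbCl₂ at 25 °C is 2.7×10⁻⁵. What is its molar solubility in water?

1.9×10⁻² M

PbCl₂(s) ⇌ Pb²⁺(aq) + 2 Cl⁻(aq)
Let s be the molar solubility. Then [Pb²⁺] = s and [Cl⁻] = 2s.
Ksp = [Pb²⁺][Cl⁻]^2 = s · (2s)^2 = 4s^3
4s^3 = 2.7×10⁻⁵  ⇒  s^3 = 6.8×10⁻⁶
s = (6.8×10⁻⁶)^(1/3) = 1.9×10⁻² M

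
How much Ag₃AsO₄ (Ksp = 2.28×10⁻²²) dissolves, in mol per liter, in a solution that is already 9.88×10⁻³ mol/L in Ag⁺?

2.36×10⁻¹⁶ M

Ag₃AsO₄(s) ⇌ 3 Ag⁺(aq) + AsO₄³⁻(aq)
With Ag⁺ already at 9.88×10⁻³ mol/L and s small, take [Ag⁺] ≈ 9.88×10⁻³ mol/L and [AsO₄³⁻] = s.
Ksp = [Ag⁺]^3[AsO₄³⁻] = (9.88×10⁻³)^3s
s = 2.28×10⁻²² / (9.88×10⁻³)^3 = 2.36×10⁻¹⁶
s = 2.36×10⁻¹⁶ mol/L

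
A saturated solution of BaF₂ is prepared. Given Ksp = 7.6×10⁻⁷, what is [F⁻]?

1.1×10⁻² M

BaF₂(s) ⇌ Ba²⁺(aq) + 2 F⁻(aq)
Call the molar solubility s, so that [Ba²⁺] = s and [F⁻] = 2s.
Ksp = [Ba²⁺][F⁻]^2 = s · (2s)^2 = 4s^3 = 7.6×10⁻⁷
s = 5.7×10⁻³ M
[F⁻] = 2s = 1.1×10⁻² M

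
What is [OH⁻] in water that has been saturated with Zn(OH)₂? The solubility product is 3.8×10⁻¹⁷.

4.2×10⁻⁶ M

Zn(OH)₂(s) ⇌ Zn²⁺(aq) + 2 OH⁻(aq)
For each mole of Zn(OH)₂ that dissolves per liter, [Zn²⁺] = s and [OH⁻] = 2s; let s denote this solubility.
Ksp = [Zn²⁺][OH⁻]^2 = s · (2s)^2 = 4s^3 = 3.8×10⁻¹⁷
s = 2.1×10⁻⁶ M
[OH⁻] = 2s = 4.2×10⁻⁶ M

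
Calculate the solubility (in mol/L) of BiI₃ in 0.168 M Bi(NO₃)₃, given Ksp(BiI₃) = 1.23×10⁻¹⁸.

BiI₃(s) ⇌ Bi³⁺(aq) + 3 I⁻(aq)
The solution already contains Bi³⁺ at 0.168 M. Let s be the molar solubility of BiI₃.
[Bi³⁺] ≈ 0.168 M (common ion dominates); [I⁻] = 3s.
Ksp = [Bi³⁺][I⁻]^3 = (0.168)(3s)^3
(3s)^3 = 1.23×10⁻¹⁸ / (0.168) = 7.32×10⁻¹⁸
s = 6.47×10⁻⁷ M

6.47×10⁻⁷ M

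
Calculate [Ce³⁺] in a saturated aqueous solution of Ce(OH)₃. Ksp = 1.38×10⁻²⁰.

Ce(OH)₃(s) ⇌ Ce³⁺(aq) + 3 OH⁻(aq)
Call the molar solubility s, so that [Ce³⁺] = s and [OH⁻] = 3s.
Ksp = [Ce³⁺][OH⁻]^3 = s · (3s)^3 = 27s^4 = 1.38×10⁻²⁰
s = 4.75×10⁻⁶ mol L⁻¹
[Ce³⁺] = s = 4.75×10⁻⁶ mol L⁻¹

4.75×10⁻⁶ M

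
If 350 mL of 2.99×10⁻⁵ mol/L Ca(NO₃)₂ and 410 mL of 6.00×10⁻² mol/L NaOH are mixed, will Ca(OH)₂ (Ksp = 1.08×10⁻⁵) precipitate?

No

Total volume after mixing = 350 + 410 = 760 mL.
[Ca²⁺] = (2.99×10⁻⁵)(350)/760 = 1.38×10⁻⁵ mol/L
[OH⁻] = (6.00×10⁻²)(410)/760 = 3.24×10⁻² mol/L
Q = [Ca²⁺][OH⁻]^2 = 1.44×10⁻⁸
Q < Ksp (1.44×10⁻⁸ vs 1.08×10⁻⁵); the solution remains unsaturated and no precipitate forms.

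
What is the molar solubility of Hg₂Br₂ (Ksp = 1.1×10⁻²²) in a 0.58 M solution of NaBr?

Hg₂Br₂(s) ⇌ Hg₂²⁺(aq) + 2 Br⁻(aq)
Br⁻ is already present at 0.58 M. If s mol/L of Hg₂Br₂ dissolves, [Hg₂²⁺] = s while [Br⁻] ≈ 0.58 M.
Ksp = [Hg₂²⁺][Br⁻]^2 = s(0.58)^2
s = 1.1×10⁻²² / (0.58)^2 = 3.3×10⁻²²
s = 3.3×10⁻²² M

3.3×10⁻²² M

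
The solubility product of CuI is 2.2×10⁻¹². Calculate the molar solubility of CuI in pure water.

1.5×10⁻⁶ M

CuI(s) ⇌ Cu⁺(aq) + I⁻(aq)
If s mol/L of CuI dissolves, [Cu⁺] = s and [I⁻] = s.
Ksp = [Cu⁺][I⁻] = s · s = s^2
s^2 = 2.2×10⁻¹²
Taking the 2nd root, s = 1.5×10⁻⁶ M.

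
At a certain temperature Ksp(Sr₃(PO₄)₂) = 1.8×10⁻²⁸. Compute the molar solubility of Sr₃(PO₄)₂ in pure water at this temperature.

1.1×10⁻⁶ M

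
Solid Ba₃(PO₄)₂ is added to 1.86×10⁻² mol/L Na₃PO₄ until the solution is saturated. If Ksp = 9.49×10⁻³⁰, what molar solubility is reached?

1.01×10⁻⁹ M

Ba₃(PO₄)₂(s) ⇌ 3 Ba²⁺(aq) + 2 PO₄³⁻(aq)
PO₄³⁻ is already present at 1.86×10⁻² mol/L. If s mol/L of Ba₃(PO₄)₂ dissolves, [Ba²⁺] = 3s while [PO₄³⁻] ≈ 1.86×10⁻² mol/L.
Ksp = [Ba²⁺]^3[PO₄³⁻]^2 = (3s)^3(1.86×10⁻²)^2
(3s)^3 = 9.49×10⁻³⁰ / (1.86×10⁻²)^2 = 2.74×10⁻²⁶
s = 1.01×10⁻⁹ mol/L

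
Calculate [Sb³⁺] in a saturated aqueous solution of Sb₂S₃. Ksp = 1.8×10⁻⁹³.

Sb₂S₃(s) ⇌ 2 Sb³⁺(aq) + 3 S²⁻(aq)
Let s be the molar solubility. Then [Sb³⁺] = 2s and [S²⁻] = 3s.
Ksp = [Sb³⁺]^2[S²⁻]^3 = (2s)^2 · (3s)^3 = 108s^5 = 1.8×10⁻⁹³
s = 1.1×10⁻¹⁹ mol L⁻¹
[Sb³⁺] = 2s = 2.2×10⁻¹⁹ mol L⁻¹

2.2×10⁻¹⁹ M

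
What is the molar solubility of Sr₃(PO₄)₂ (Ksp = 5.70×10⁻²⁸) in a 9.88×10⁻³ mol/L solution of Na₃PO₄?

6.00×10⁻⁹ M

Sr₃(PO₄)₂(s) ⇌ 3 Sr²⁺(aq) + 2 PO₄³⁻(aq)
Let s be the solubility of Sr₃(PO₄)₂ here. The common ion gives [PO₄³⁻] ≈ 9.88×10⁻³ mol/L, and [Sr²⁺] = 3s.
Ksp = [Sr²⁺]^3[PO₄³⁻]^2 = (3s)^3(9.88×10⁻³)^2
(3s)^3 = 5.70×10⁻²⁸ / (9.88×10⁻³)^2 = 5.84×10⁻²⁴
s = 6.00×10⁻⁹ mol/L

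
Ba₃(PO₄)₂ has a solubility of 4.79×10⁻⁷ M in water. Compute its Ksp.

Ba₃(PO₄)₂(s) ⇌ 3 Ba²⁺(aq) + 2 PO₄³⁻(aq)
With molar solubility s: [Ba²⁺] = 3s, [PO₄³⁻] = 2s.
Ksp = [Ba²⁺]^3[PO₄³⁻]^2 = (3s)^3 · (2s)^2 = 108s^5
Ksp = 108 × (4.79×10⁻⁷)^5 = 2.72×10⁻³⁰

Ksp = 2.72×10⁻³⁰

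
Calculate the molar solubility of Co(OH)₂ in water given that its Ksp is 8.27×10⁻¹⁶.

5.91×10⁻⁶ M

Co(OH)₂(s) ⇌ Co²⁺(aq) + 2 OH⁻(aq)
Call the molar solubility s, so that [Co²⁺] = s and [OH⁻] = 2s.
Ksp = [Co²⁺][OH⁻]^2 = s · (2s)^2 = 4s^3
4s^3 = 8.27×10⁻¹⁶  ⇒  s^3 = 2.07×10⁻¹⁶
s = (2.07×10⁻¹⁶)^(1/3) = 5.91×10⁻⁶ M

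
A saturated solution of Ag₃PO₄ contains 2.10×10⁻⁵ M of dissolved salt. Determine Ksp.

Ksp = 5.25×10⁻¹⁸

Ag₃PO₄(s) ⇌ 3 Ag⁺(aq) + PO₄³⁻(aq)
Let s be the molar solubility. Then [Ag⁺] = 3s and [PO₄³⁻] = s.
Ksp = [Ag⁺]^3[PO₄³⁻] = (3s)^3 · s = 27s^4
Ksp = 27 × (2.10×10⁻⁵)^4 = 5.25×10⁻¹⁸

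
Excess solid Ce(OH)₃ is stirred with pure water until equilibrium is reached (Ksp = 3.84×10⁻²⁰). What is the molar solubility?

Ce(OH)₃(s) ⇌ Ce³⁺(aq) + 3 OH⁻(aq)
If s mol/L of Ce(OH)₃ dissolves, [Ce³⁺] = s and [OH⁻] = 3s.
Ksp = [Ce³⁺][OH⁻]^3 = s · (3s)^3 = 27s^4
27s^4 = 3.84×10⁻²⁰  ⇒  s^4 = 1.42×10⁻²¹
s = 6.14×10⁻⁶ M

6.14×10⁻⁶ M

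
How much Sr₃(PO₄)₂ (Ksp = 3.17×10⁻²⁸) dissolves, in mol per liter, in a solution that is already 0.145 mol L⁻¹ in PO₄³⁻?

Sr₃(PO₄)₂(s) ⇌ 3 Sr²⁺(aq) + 2 PO₄³⁻(aq)
Let s be the solubility of Sr₃(PO₄)₂ here. The common ion gives [PO₄³⁻] ≈ 0.145 mol L⁻¹, and [Sr²⁺] = 3s.
Ksp = [Sr²⁺]^3[PO₄³⁻]^2 = (3s)^3(0.145)^2
(3s)^3 = 3.17×10⁻²⁸ / (0.145)^2 = 1.51×10⁻²⁶
s = 8.23×10⁻¹⁰ mol L⁻¹

8.23×10⁻¹⁰ M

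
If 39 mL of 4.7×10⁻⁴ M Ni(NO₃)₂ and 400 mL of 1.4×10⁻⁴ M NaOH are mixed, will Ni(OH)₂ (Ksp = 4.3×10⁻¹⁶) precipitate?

After mixing, V = 39 mL + 400 mL = 439 mL.
[Ni²⁺] = (4.7×10⁻⁴)(39)/439 = 4.2×10⁻⁵ M
[OH⁻] = (1.4×10⁻⁴)(400)/439 = 1.3×10⁻⁴ M
Q = [Ni²⁺][OH⁻]^2 = 6.8×10⁻¹³
Q = 6.8×10⁻¹³ > Ksp = 4.3×10⁻¹⁶, so the solution is supersaturated and Ni(OH)₂ precipitates.

Yes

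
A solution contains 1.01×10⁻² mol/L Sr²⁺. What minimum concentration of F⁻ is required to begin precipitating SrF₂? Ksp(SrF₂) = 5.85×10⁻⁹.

7.61×10⁻⁴ M

The threshold for precipitation is Q = Ksp.
SrF₂(s) ⇌ Sr²⁺(aq) + 2 F⁻(aq)
Ksp = [Sr²⁺][F⁻]^2 = [F⁻]^2(1.01×10⁻²)
[F⁻]^2 = 5.85×10⁻⁹ / (1.01×10⁻²) = 5.79×10⁻⁷
[F⁻] = 7.61×10⁻⁴ mol/L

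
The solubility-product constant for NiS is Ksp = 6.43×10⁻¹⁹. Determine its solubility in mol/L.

8.02×10⁻¹⁰ M

NiS(s) ⇌ Ni²⁺(aq) + S²⁻(aq)
Let s be the molar solubility. Then [Ni²⁺] = s and [S²⁻] = s.
Ksp = [Ni²⁺][S²⁻] = s · s = s^2
s^2 = 6.43×10⁻¹⁹
Taking the 2nd root, s = 8.02×10⁻¹⁰ mol/L.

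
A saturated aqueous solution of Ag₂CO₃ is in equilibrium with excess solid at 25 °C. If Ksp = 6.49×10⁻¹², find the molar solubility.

1.18×10⁻⁴ M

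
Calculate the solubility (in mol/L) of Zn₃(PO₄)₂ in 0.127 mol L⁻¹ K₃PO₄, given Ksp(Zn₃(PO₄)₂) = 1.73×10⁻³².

Zn₃(PO₄)₂(s) ⇌ 3 Zn²⁺(aq) + 2 PO₄³⁻(aq)
Let s be the solubility of Zn₃(PO₄)₂ here. The common ion gives [PO₄³⁻] ≈ 0.127 mol L⁻¹, and [Zn²⁺] = 3s.
Ksp = [Zn²⁺]^3[PO₄³⁻]^2 = (3s)^3(0.127)^2
(3s)^3 = 1.73×10⁻³² / (0.127)^2 = 1.07×10⁻³⁰
s = 3.41×10⁻¹¹ mol L⁻¹

3.41×10⁻¹¹ M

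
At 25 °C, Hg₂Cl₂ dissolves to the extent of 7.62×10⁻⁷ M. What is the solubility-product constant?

Ksp = 1.77×10⁻¹⁸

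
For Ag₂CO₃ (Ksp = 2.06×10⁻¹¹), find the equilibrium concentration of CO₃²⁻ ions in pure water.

1.73×10⁻⁴ M

Ag₂CO₃(s) ⇌ 2 Ag⁺(aq) + CO₃²⁻(aq)
If s mol/L of Ag₂CO₃ dissolves, [Ag⁺] = 2s and [CO₃²⁻] = s.
Ksp = [Ag⁺]^2[CO₃²⁻] = (2s)^2 · s = 4s^3 = 2.06×10⁻¹¹
s = 1.73×10⁻⁴ mol/L
[CO₃²⁻] = s = 1.73×10⁻⁴ mol/L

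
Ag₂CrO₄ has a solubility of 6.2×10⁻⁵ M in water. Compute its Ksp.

Ksp = 9.5×10⁻¹³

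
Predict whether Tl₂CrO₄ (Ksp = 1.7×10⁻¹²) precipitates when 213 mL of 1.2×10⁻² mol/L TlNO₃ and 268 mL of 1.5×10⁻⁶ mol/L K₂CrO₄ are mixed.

Yes

The combined volume is 481 mL.
[Tl⁺] = (1.2×10⁻²)(213)/481 = 5.3×10⁻³ mol/L
[CrO₄²⁻] = (1.5×10⁻⁶)(268)/481 = 8.4×10⁻⁷ mol/L
Q = [Tl⁺]^2[CrO₄²⁻] = 2.4×10⁻¹¹
Because Q > Ksp (2.4×10⁻¹¹ vs 1.7×10⁻¹²), a precipitate of Tl₂CrO₄ forms.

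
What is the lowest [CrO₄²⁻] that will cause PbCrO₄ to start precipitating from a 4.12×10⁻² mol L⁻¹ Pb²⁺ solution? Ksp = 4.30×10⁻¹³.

Precipitation begins when Q = Ksp.
PbCrO₄(s) ⇌ Pb²⁺(aq) + CrO₄²⁻(aq)
Ksp = [Pb²⁺][CrO₄²⁻] = [CrO₄²⁻](4.12×10⁻²)
[CrO₄²⁻] = 4.30×10⁻¹³ / (4.12×10⁻²) = 1.04×10⁻¹¹
[CrO₄²⁻] = 1.04×10⁻¹¹ mol L⁻¹

1.04×10⁻¹¹ M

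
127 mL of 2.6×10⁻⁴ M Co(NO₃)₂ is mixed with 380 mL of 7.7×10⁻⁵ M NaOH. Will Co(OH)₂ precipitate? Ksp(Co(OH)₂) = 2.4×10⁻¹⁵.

Total volume after mixing = 127 + 380 = 507 mL.
[Co²⁺] = (2.6×10⁻⁴)(127)/507 = 6.5×10⁻⁵ M
[OH⁻] = (7.7×10⁻⁵)(380)/507 = 5.8×10⁻⁵ M
Q = [Co²⁺][OH⁻]^2 = 2.2×10⁻¹³
Q = 2.2×10⁻¹³ > Ksp = 2.4×10⁻¹⁵, so the solution is supersaturated and Co(OH)₂ precipitates.

Yes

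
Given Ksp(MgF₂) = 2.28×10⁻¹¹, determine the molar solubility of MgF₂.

MgF₂(s) ⇌ Mg²⁺(aq) + 2 F⁻(aq)
Call the molar solubility s, so that [Mg²⁺] = s and [F⁻] = 2s.
Ksp = [Mg²⁺][F⁻]^2 = s · (2s)^2 = 4s^3
4s^3 = 2.28×10⁻¹¹  ⇒  s^3 = 5.70×10⁻¹²
s = 1.79×10⁻⁴ mol L⁻¹

1.79×10⁻⁴ M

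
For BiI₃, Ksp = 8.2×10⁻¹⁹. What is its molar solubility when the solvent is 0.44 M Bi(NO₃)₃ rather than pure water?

4.1×10⁻⁷ M

BiI₃(s) ⇌ Bi³⁺(aq) + 3 I⁻(aq)
The solution already contains Bi³⁺ at 0.44 M. Let s be the molar solubility of BiI₃.
[Bi³⁺] ≈ 0.44 M (common ion dominates); [I⁻] = 3s.
Ksp = [Bi³⁺][I⁻]^3 = (0.44)(3s)^3
(3s)^3 = 8.2×10⁻¹⁹ / (0.44) = 1.9×10⁻¹⁸
s = 4.1×10⁻⁷ M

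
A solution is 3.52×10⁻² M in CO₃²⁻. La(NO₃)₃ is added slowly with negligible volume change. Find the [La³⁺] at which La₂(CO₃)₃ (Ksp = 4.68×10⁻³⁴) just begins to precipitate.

Precipitation begins when Q = Ksp.
La₂(CO₃)₃(s) ⇌ 2 La³⁺(aq) + 3 CO₃²⁻(aq)
Ksp = [La³⁺]^2[CO₃²⁻]^3 = [La³⁺]^2(3.52×10⁻²)^3
[La³⁺]^2 = 4.68×10⁻³⁴ / (3.52×10⁻²)^3 = 1.07×10⁻²⁹
[La³⁺] = 3.28×10⁻¹⁵ M

3.28×10⁻¹⁵ M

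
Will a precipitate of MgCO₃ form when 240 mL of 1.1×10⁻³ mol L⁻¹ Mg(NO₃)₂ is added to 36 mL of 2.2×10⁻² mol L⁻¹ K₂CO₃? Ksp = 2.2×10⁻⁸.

The combined volume is 276 mL.
[Mg²⁺] = (1.1×10⁻³)(240)/276 = 9.6×10⁻⁴ mol L⁻¹
[CO₃²⁻] = (2.2×10⁻²)(36)/276 = 2.9×10⁻³ mol L⁻¹
Q = [Mg²⁺][CO₃²⁻] = 2.7×10⁻⁶
Since Q (2.7×10⁻⁶) exceeds Ksp (2.2×10⁻⁸), MgCO₃ will precipitate.

Yes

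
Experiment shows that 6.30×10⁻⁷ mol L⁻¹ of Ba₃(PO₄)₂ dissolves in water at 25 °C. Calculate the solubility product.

Ba₃(PO₄)₂(s) ⇌ 3 Ba²⁺(aq) + 2 PO₄³⁻(aq)
With molar solubility s: [Ba²⁺] = 3s, [PO₄³⁻] = 2s.
Ksp = [Ba²⁺]^3[PO₄³⁻]^2 = (3s)^3 · (2s)^2 = 108s^5
Ksp = 108 × (6.30×10⁻⁷)^5 = 1.07×10⁻²⁹

Ksp = 1.07×10⁻²⁹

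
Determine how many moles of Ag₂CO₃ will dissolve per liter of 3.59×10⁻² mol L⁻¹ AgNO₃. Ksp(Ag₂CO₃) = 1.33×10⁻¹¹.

Ag₂CO₃(s) ⇌ 2 Ag⁺(aq) + CO₃²⁻(aq)
Let s be the solubility of Ag₂CO₃ here. The common ion gives [Ag⁺] ≈ 3.59×10⁻² mol L⁻¹, and [CO₃²⁻] = s.
Ksp = [Ag⁺]^2[CO₃²⁻] = (3.59×10⁻²)^2s
s = 1.33×10⁻¹¹ / (3.59×10⁻²)^2 = 1.03×10⁻⁸
s = 1.03×10⁻⁸ mol L⁻¹

1.03×10⁻⁸ M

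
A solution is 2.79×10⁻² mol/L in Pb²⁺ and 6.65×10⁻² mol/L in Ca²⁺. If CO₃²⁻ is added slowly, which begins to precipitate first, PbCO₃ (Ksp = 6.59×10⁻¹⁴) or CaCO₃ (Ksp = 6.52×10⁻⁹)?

Precipitation begins when Q = Ksp.
For PbCO₃: [CO₃²⁻] = (Ksp/[Pb²⁺]) = 2.36×10⁻¹² mol/L
For CaCO₃: [CO₃²⁻] = (Ksp/[Ca²⁺]) = 9.80×10⁻⁸ mol/L
Since PbCO₃ needs less CO₃²⁻ to reach saturation, it precipitates first.

PbCO₃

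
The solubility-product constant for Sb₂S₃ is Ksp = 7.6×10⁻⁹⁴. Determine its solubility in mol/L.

9.3×10⁻²⁰ M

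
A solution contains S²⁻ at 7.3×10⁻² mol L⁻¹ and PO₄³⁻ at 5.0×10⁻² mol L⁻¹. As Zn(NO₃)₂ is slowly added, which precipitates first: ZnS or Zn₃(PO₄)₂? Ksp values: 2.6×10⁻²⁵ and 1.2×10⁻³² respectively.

Precipitation of each salt begins when its ion product equals Ksp.
For ZnS: [Zn²⁺] = (Ksp/[S²⁻]) = 3.6×10⁻²⁴ mol L⁻¹
For Zn₃(PO₄)₂: [Zn²⁺] = (Ksp/[PO₄³⁻]^2)^(1/3) = 1.7×10⁻¹⁰ mol L⁻¹
ZnS requires the lower [Zn²⁺], so it precipitates first.

ZnS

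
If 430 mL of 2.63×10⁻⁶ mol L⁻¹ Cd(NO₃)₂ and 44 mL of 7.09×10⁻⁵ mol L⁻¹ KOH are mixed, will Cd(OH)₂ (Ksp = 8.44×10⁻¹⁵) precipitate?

No

After mixing, V = 430 mL + 44 mL = 474 mL.
[Cd²⁺] = (2.63×10⁻⁶)(430)/474 = 2.39×10⁻⁶ mol L⁻¹
[OH⁻] = (7.09×10⁻⁵)(44)/474 = 6.58×10⁻⁶ mol L⁻¹
Q = [Cd²⁺][OH⁻]^2 = 1.03×10⁻¹⁶
Q < Ksp (1.03×10⁻¹⁶ vs 8.44×10⁻¹⁵); the solution remains unsaturated and no precipitate forms.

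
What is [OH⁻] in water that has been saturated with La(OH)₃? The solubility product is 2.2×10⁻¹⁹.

La(OH)₃(s) ⇌ La³⁺(aq) + 3 OH⁻(aq)
With molar solubility s: [La³⁺] = s, [OH⁻] = 3s.
Ksp = [La³⁺][OH⁻]^3 = s · (3s)^3 = 27s^4 = 2.2×10⁻¹⁹
s = 9.5×10⁻⁶ mol/L
[OH⁻] = 3s = 2.9×10⁻⁵ mol/L

2.9×10⁻⁵ M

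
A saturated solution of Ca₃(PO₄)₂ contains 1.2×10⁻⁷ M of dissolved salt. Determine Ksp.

Ca₃(PO₄)₂(s) ⇌ 3 Ca²⁺(aq) + 2 PO₄³⁻(aq)
With molar solubility s: [Ca²⁺] = 3s, [PO₄³⁻] = 2s.
Ksp = [Ca²⁺]^3[PO₄³⁻]^2 = (3s)^3 · (2s)^2 = 108s^5
Ksp = 108 × (1.2×10⁻⁷)^5 = 2.7×10⁻³³

Ksp = 2.7×10⁻³³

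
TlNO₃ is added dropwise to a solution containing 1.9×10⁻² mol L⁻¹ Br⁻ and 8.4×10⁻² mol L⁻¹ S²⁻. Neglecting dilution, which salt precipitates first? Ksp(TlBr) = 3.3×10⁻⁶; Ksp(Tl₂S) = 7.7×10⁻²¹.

The threshold for precipitation is Q = Ksp.
For TlBr: [Tl⁺] = (Ksp/[Br⁻]) = 1.7×10⁻⁴ mol L⁻¹
For Tl₂S: [Tl⁺] = (Ksp/[S²⁻])^(1/2) = 3.0×10⁻¹⁰ mol L⁻¹
Tl₂S requires the lower [Tl⁺], so it precipitates first.

Tl₂S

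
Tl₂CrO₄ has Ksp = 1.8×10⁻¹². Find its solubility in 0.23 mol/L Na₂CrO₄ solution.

1.4×10⁻⁶ M

Tl₂CrO₄(s) ⇌ 2 Tl⁺(aq) + CrO₄²⁻(aq)
The solution already contains CrO₄²⁻ at 0.23 mol/L. Let s be the molar solubility of Tl₂CrO₄.
[CrO₄²⁻] ≈ 0.23 mol/L (common ion dominates); [Tl⁺] = 2s.
Ksp = [Tl⁺]^2[CrO₄²⁻] = (2s)^2(0.23)
(2s)^2 = 1.8×10⁻¹² / (0.23) = 7.8×10⁻¹²
s = 1.4×10⁻⁶ mol/L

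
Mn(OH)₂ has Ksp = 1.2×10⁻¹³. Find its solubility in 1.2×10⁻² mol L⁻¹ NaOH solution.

8.3×10⁻¹⁰ M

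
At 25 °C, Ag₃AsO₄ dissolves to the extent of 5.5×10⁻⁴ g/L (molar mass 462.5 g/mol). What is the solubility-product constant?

Convert to molarity: s = 5.5×10⁻⁴ / 462.5 = 1.189×10⁻⁶ mol/L
Ag₃AsO₄(s) ⇌ 3 Ag⁺(aq) + AsO₄³⁻(aq)
With molar solubility s: [Ag⁺] = 3s, [AsO₄³⁻] = s.
Ksp = [Ag⁺]^3[AsO₄³⁻] = (3s)^3 · s = 27s^4
Ksp = 27 × (1.189×10⁻⁶)^4 = 5.4×10⁻²³

Ksp = 5.4×10⁻²³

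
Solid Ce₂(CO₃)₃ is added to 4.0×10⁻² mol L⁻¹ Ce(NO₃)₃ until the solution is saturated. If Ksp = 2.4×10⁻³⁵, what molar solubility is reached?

Ce₂(CO₃)₃(s) ⇌ 2 Ce³⁺(aq) + 3 CO₃²⁻(aq)
With Ce³⁺ already at 4.0×10⁻² mol L⁻¹ and s small, take [Ce³⁺] ≈ 4.0×10⁻² mol L⁻¹ and [CO₃²⁻] = 3s.
Ksp = [Ce³⁺]^2[CO₃²⁻]^3 = (4.0×10⁻²)^2(3s)^3
(3s)^3 = 2.4×10⁻³⁵ / (4.0×10⁻²)^2 = 1.5×10⁻³²
s = 8.2×10⁻¹² mol L⁻¹

8.2×10⁻¹² M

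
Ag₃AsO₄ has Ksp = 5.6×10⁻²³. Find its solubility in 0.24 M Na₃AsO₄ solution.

2.1×10⁻⁸ M

Ag₃AsO₄(s) ⇌ 3 Ag⁺(aq) + AsO₄³⁻(aq)
AsO₄³⁻ is already present at 0.24 M. If s mol/L of Ag₃AsO₄ dissolves, [Ag⁺] = 3s while [AsO₄³⁻] ≈ 0.24 M.
Ksp = [Ag⁺]^3[AsO₄³⁻] = (3s)^3(0.24)
(3s)^3 = 5.6×10⁻²³ / (0.24) = 2.3×10⁻²²
s = 2.1×10⁻⁸ M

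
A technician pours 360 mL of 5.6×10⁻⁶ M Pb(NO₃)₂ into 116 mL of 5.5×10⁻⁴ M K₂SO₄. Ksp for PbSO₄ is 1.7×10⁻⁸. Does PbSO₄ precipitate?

No

Total volume after mixing = 360 + 116 = 476 mL.
[Pb²⁺] = (5.6×10⁻⁶)(360)/476 = 4.2×10⁻⁶ M
[SO₄²⁻] = (5.5×10⁻⁴)(116)/476 = 1.3×10⁻⁴ M
Q = [Pb²⁺][SO₄²⁻] = 5.7×10⁻¹⁰
Since Q (5.7×10⁻¹⁰) is less than Ksp (1.7×10⁻⁸), no PbSO₄ precipitates.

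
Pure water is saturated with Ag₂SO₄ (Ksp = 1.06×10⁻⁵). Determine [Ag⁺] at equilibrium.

2.77×10⁻² M

Ag₂SO₄(s) ⇌ 2 Ag⁺(aq) + SO₄²⁻(aq)
If s mol/L of Ag₂SO₄ dissolves, [Ag⁺] = 2s and [SO₄²⁻] = s.
Ksp = [Ag⁺]^2[SO₄²⁻] = (2s)^2 · s = 4s^3 = 1.06×10⁻⁵
s = 1.38×10⁻² M
[Ag⁺] = 2s = 2.77×10⁻² M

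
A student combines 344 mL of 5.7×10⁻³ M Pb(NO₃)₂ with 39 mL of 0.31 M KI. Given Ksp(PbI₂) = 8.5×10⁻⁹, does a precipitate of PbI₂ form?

Total volume after mixing = 344 + 39 = 383 mL.
[Pb²⁺] = (5.7×10⁻³)(344)/383 = 5.1×10⁻³ M
[I⁻] = (0.31)(39)/383 = 3.2×10⁻² M
Q = [Pb²⁺][I⁻]^2 = 5.1×10⁻⁶
Q = 5.1×10⁻⁶ > Ksp = 8.5×10⁻⁹, so the solution is supersaturated and PbI₂ precipitates.

Yes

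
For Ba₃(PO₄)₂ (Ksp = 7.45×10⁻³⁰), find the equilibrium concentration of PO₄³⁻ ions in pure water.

1.17×10⁻⁶ M

Ba₃(PO₄)₂(s) ⇌ 3 Ba²⁺(aq) + 2 PO₄³⁻(aq)
For each mole of Ba₃(PO₄)₂ that dissolves per liter, [Ba²⁺] = 3s and [PO₄³⁻] = 2s; let s denote this solubility.
Ksp = [Ba²⁺]^3[PO₄³⁻]^2 = (3s)^3 · (2s)^2 = 108s^5 = 7.45×10⁻³⁰
s = 5.86×10⁻⁷ mol L⁻¹
[PO₄³⁻] = 2s = 1.17×10⁻⁶ mol L⁻¹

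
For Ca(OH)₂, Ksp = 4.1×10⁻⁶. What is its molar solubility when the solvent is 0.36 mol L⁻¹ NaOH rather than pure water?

3.2×10⁻⁵ M

Ca(OH)₂(s) ⇌ Ca²⁺(aq) + 2 OH⁻(aq)
OH⁻ is already present at 0.36 mol L⁻¹. If s mol/L of Ca(OH)₂ dissolves, [Ca²⁺] = s while [OH⁻] ≈ 0.36 mol L⁻¹.
Ksp = [Ca²⁺][OH⁻]^2 = s(0.36)^2
s = 4.1×10⁻⁶ / (0.36)^2 = 3.2×10⁻⁵
s = 3.2×10⁻⁵ mol L⁻¹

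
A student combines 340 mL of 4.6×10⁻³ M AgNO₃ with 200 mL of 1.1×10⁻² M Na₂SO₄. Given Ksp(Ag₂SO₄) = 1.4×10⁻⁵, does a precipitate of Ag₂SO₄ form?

After mixing, V = 340 mL + 200 mL = 540 mL.
[Ag⁺] = (4.6×10⁻³)(340)/540 = 2.9×10⁻³ M
[SO₄²⁻] = (1.1×10⁻²)(200)/540 = 4.1×10⁻³ M
Q = [Ag⁺]^2[SO₄²⁻] = 3.4×10⁻⁸
Q = 3.4×10⁻⁸ < Ksp = 1.4×10⁻⁵, so the solution is unsaturated and no precipitate forms.

No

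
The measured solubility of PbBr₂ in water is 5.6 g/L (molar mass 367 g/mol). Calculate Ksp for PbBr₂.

Convert to molarity: s = 5.6 / 367 = 1.526×10⁻² mol/L
PbBr₂(s) ⇌ Pb²⁺(aq) + 2 Br⁻(aq)
For each mole of PbBr₂ that dissolves per liter, [Pb²⁺] = s and [Br⁻] = 2s; let s denote this solubility.
Ksp = [Pb²⁺][Br⁻]^2 = s · (2s)^2 = 4s^3
Ksp = 4 × (1.526×10⁻²)^3 = 1.4×10⁻⁵

Ksp = 1.4×10⁻⁵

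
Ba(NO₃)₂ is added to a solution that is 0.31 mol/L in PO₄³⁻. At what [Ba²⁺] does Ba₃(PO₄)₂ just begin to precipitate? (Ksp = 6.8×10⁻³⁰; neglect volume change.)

A salt starts to precipitate once the ion product Q reaches its Ksp.
Ba₃(PO₄)₂(s) ⇌ 3 Ba²⁺(aq) + 2 PO₄³⁻(aq)
Ksp = [Ba²⁺]^3[PO₄³⁻]^2 = [Ba²⁺]^3(0.31)^2
[Ba²⁺]^3 = 6.8×10⁻³⁰ / (0.31)^2 = 7.1×10⁻²⁹
[Ba²⁺] = 4.1×10⁻¹⁰ mol/L

4.1×10⁻¹⁰ M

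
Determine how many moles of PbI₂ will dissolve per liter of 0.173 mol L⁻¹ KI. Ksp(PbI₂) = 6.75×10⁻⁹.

PbI₂(s) ⇌ Pb²⁺(aq) + 2 I⁻(aq)
With I⁻ already at 0.173 mol L⁻¹ and s small, take [I⁻] ≈ 0.173 mol L⁻¹ and [Pb²⁺] = s.
Ksp = [Pb²⁺][I⁻]^2 = s(0.173)^2
s = 6.75×10⁻⁹ / (0.173)^2 = 2.26×10⁻⁷
s = 2.26×10⁻⁷ mol L⁻¹

2.26×10⁻⁷ M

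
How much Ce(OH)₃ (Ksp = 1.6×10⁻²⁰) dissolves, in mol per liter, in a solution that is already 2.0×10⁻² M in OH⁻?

2.0×10⁻¹⁵ M

Ce(OH)₃(s) ⇌ Ce³⁺(aq) + 3 OH⁻(aq)
With OH⁻ already at 2.0×10⁻² M and s small, take [OH⁻] ≈ 2.0×10⁻² M and [Ce³⁺] = s.
Ksp = [Ce³⁺][OH⁻]^3 = s(2.0×10⁻²)^3
s = 1.6×10⁻²⁰ / (2.0×10⁻²)^3 = 2.0×10⁻¹⁵
s = 2.0×10⁻¹⁵ M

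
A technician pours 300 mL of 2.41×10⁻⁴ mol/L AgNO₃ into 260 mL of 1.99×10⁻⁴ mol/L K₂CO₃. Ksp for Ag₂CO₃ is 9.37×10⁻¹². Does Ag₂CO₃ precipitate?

No

Total volume after mixing = 300 + 260 = 560 mL.
[Ag⁺] = (2.41×10⁻⁴)(300)/560 = 1.29×10⁻⁴ mol/L
[CO₃²⁻] = (1.99×10⁻⁴)(260)/560 = 9.24×10⁻⁵ mol/L
Q = [Ag⁺]^2[CO₃²⁻] = 1.54×10⁻¹²
Q < Ksp (1.54×10⁻¹² vs 9.37×10⁻¹²); the solution remains unsaturated and no precipitate forms.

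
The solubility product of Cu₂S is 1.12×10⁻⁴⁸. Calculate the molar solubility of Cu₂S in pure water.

6.54×10⁻¹⁷ M

Cu₂S(s) ⇌ 2 Cu⁺(aq) + S²⁻(aq)
Let s be the molar solubility. Then [Cu⁺] = 2s and [S²⁻] = s.
Ksp = [Cu⁺]^2[S²⁻] = (2s)^2 · s = 4s^3
4s^3 = 1.12×10⁻⁴⁸  ⇒  s^3 = 2.80×10⁻⁴⁹
s = (2.80×10⁻⁴⁹)^(1/3) = 6.54×10⁻¹⁷ mol L⁻¹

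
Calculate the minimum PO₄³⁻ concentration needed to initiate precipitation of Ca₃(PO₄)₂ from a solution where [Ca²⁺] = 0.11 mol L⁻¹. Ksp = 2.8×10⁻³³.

Each salt precipitates once Q = Ksp for that salt.
Ca₃(PO₄)₂(s) ⇌ 3 Ca²⁺(aq) + 2 PO₄³⁻(aq)
Ksp = [Ca²⁺]^3[PO₄³⁻]^2 = [PO₄³⁻]^2(0.11)^3
[PO₄³⁻]^2 = 2.8×10⁻³³ / (0.11)^3 = 2.1×10⁻³⁰
[PO₄³⁻] = 1.5×10⁻¹⁵ mol L⁻¹

1.5×10⁻¹⁵ M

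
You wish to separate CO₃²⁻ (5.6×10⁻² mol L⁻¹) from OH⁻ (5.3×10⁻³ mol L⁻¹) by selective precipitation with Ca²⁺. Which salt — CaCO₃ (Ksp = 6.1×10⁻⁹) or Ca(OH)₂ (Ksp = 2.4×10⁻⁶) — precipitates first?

CaCO₃

A salt starts to precipitate once the ion product Q reaches its Ksp.
For CaCO₃: [Ca²⁺] = (Ksp/[CO₃²⁻]) = 1.1×10⁻⁷ mol L⁻¹
For Ca(OH)₂: [Ca²⁺] = (Ksp/[OH⁻]^2) = 8.5×10⁻² mol L⁻¹
Since CaCO₃ needs less Ca²⁺ to reach saturation, it precipitates first.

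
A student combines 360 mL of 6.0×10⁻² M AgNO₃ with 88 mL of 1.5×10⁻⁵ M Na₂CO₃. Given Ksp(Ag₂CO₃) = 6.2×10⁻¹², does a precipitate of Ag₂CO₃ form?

Yes

Total volume after mixing = 360 + 88 = 448 mL.
[Ag⁺] = (6.0×10⁻²)(360)/448 = 4.8×10⁻² M
[CO₃²⁻] = (1.5×10⁻⁵)(88)/448 = 2.9×10⁻⁶ M
Q = [Ag⁺]^2[CO₃²⁻] = 6.8×10⁻⁹
Since Q (6.8×10⁻⁹) exceeds Ksp (6.2×10⁻¹²), Ag₂CO₃ will precipitate.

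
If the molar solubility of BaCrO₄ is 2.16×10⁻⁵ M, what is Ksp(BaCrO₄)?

Ksp = 4.67×10⁻¹⁰

BaCrO₄(s) ⇌ Ba²⁺(aq) + CrO₄²⁻(aq)
With molar solubility s: [Ba²⁺] = s, [CrO₄²⁻] = s.
Ksp = [Ba²⁺][CrO₄²⁻] = s · s = s^2
Ksp = (2.16×10⁻⁵)^2 = 4.67×10⁻¹⁰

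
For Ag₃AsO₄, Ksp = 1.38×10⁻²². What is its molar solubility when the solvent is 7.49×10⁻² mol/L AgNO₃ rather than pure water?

Ag₃AsO₄(s) ⇌ 3 Ag⁺(aq) + AsO₄³⁻(aq)
Let s be the solubility of Ag₃AsO₄ here. The common ion gives [Ag⁺] ≈ 7.49×10⁻² mol/L, and [AsO₄³⁻] = s.
Ksp = [Ag⁺]^3[AsO₄³⁻] = (7.49×10⁻²)^3s
s = 1.38×10⁻²² / (7.49×10⁻²)^3 = 3.28×10⁻¹⁹
s = 3.28×10⁻¹⁹ mol/L

3.28×10⁻¹⁹ M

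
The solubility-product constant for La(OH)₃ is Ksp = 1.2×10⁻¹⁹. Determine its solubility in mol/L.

8.2×10⁻⁶ M

La(OH)₃(s) ⇌ La³⁺(aq) + 3 OH⁻(aq)
With molar solubility s: [La³⁺] = s, [OH⁻] = 3s.
Ksp = [La³⁺][OH⁻]^3 = s · (3s)^3 = 27s^4
27s^4 = 1.2×10⁻¹⁹  ⇒  s^4 = 4.4×10⁻²¹
s = (4.4×10⁻²¹)^(1/4) = 8.2×10⁻⁶ M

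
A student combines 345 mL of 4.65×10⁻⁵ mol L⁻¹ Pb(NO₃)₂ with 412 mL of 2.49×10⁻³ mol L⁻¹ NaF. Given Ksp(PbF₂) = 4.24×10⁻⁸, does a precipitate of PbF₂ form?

The combined volume is 757 mL.
[Pb²⁺] = (4.65×10⁻⁵)(345)/757 = 2.12×10⁻⁵ mol L⁻¹
[F⁻] = (2.49×10⁻³)(412)/757 = 1.36×10⁻³ mol L⁻¹
Q = [Pb²⁺][F⁻]^2 = 3.89×10⁻¹¹
Q = 3.89×10⁻¹¹ < Ksp = 4.24×10⁻⁸, so the solution is unsaturated and no precipitate forms.

No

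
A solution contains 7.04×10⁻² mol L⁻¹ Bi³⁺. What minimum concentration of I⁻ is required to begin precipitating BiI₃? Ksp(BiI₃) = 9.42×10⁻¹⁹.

2.37×10⁻⁶ M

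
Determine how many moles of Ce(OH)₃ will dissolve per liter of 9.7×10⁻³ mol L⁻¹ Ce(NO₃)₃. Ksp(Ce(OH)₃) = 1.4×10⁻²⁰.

3.8×10⁻⁷ M

Ce(OH)₃(s) ⇌ Ce³⁺(aq) + 3 OH⁻(aq)
With Ce³⁺ already at 9.7×10⁻³ mol L⁻¹ and s small, take [Ce³⁺] ≈ 9.7×10⁻³ mol L⁻¹ and [OH⁻] = 3s.
Ksp = [Ce³⁺][OH⁻]^3 = (9.7×10⁻³)(3s)^3
(3s)^3 = 1.4×10⁻²⁰ / (9.7×10⁻³) = 1.4×10⁻¹⁸
s = 3.8×10⁻⁷ mol L⁻¹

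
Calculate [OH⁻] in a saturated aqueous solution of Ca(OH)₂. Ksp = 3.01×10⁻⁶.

Ca(OH)₂(s) ⇌ Ca²⁺(aq) + 2 OH⁻(aq)
For each mole of Ca(OH)₂ that dissolves per liter, [Ca²⁺] = s and [OH⁻] = 2s; let s denote this solubility.
Ksp = [Ca²⁺][OH⁻]^2 = s · (2s)^2 = 4s^3 = 3.01×10⁻⁶
s = 9.10×10⁻³ M
[OH⁻] = 2s = 1.82×10⁻² M

1.82×10⁻² M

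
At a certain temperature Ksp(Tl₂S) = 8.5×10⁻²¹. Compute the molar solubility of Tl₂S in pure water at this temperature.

1.3×10⁻⁷ M

Tl₂S(s) ⇌ 2 Tl⁺(aq) + S²⁻(aq)
With molar solubility s: [Tl⁺] = 2s, [S²⁻] = s.
Ksp = [Tl⁺]^2[S²⁻] = (2s)^2 · s = 4s^3
4s^3 = 8.5×10⁻²¹  ⇒  s^3 = 2.1×10⁻²¹
s = 1.3×10⁻⁷ mol L⁻¹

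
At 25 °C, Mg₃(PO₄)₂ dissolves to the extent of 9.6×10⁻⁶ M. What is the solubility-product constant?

Ksp = 8.8×10⁻²⁴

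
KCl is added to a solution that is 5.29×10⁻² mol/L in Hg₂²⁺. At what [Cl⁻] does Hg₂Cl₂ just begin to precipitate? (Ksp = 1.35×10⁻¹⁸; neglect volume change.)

5.05×10⁻⁹ M

A salt starts to precipitate once the ion product Q reaches its Ksp.
Hg₂Cl₂(s) ⇌ Hg₂²⁺(aq) + 2 Cl⁻(aq)
Ksp = [Hg₂²⁺][Cl⁻]^2 = [Cl⁻]^2(5.29×10⁻²)
[Cl⁻]^2 = 1.35×10⁻¹⁸ / (5.29×10⁻²) = 2.55×10⁻¹⁷
[Cl⁻] = 5.05×10⁻⁹ mol/L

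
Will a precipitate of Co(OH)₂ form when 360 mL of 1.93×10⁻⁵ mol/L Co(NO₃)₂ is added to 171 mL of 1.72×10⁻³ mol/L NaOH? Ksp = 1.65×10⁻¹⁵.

Yes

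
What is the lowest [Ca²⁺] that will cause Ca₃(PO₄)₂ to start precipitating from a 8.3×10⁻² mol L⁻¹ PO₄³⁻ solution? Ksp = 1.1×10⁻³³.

5.4×10⁻¹¹ M

Precipitation begins when Q = Ksp.
Ca₃(PO₄)₂(s) ⇌ 3 Ca²⁺(aq) + 2 PO₄³⁻(aq)
Ksp = [Ca²⁺]^3[PO₄³⁻]^2 = [Ca²⁺]^3(8.3×10⁻²)^2
[Ca²⁺]^3 = 1.1×10⁻³³ / (8.3×10⁻²)^2 = 1.6×10⁻³¹
[Ca²⁺] = 5.4×10⁻¹¹ mol L⁻¹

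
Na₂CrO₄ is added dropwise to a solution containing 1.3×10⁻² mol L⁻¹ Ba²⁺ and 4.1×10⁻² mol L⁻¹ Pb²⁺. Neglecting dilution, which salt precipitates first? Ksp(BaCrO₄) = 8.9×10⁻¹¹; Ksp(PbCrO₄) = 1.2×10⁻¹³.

Precipitation begins when Q = Ksp.
For BaCrO₄: [CrO₄²⁻] = (Ksp/[Ba²⁺]) = 6.8×10⁻⁹ mol L⁻¹
For PbCrO₄: [CrO₄²⁻] = (Ksp/[Pb²⁺]) = 2.9×10⁻¹² mol L⁻¹
Since PbCrO₄ needs less CrO₄²⁻ to reach saturation, it precipitates first.

PbCrO₄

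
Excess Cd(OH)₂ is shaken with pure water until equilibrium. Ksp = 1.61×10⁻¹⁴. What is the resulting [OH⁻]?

3.18×10⁻⁵ M

Cd(OH)₂(s) ⇌ Cd²⁺(aq) + 2 OH⁻(aq)
For each mole of Cd(OH)₂ that dissolves per liter, [Cd²⁺] = s and [OH⁻] = 2s; let s denote this solubility.
Ksp = [Cd²⁺][OH⁻]^2 = s · (2s)^2 = 4s^3 = 1.61×10⁻¹⁴
s = 1.59×10⁻⁵ mol/L
[OH⁻] = 2s = 3.18×10⁻⁵ mol/L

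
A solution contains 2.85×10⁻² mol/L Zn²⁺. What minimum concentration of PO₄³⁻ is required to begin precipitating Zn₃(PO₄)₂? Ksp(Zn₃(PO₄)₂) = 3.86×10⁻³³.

The threshold for precipitation is Q = Ksp.
Zn₃(PO₄)₂(s) ⇌ 3 Zn²⁺(aq) + 2 PO₄³⁻(aq)
Ksp = [Zn²⁺]^3[PO₄³⁻]^2 = [PO₄³⁻]^2(2.85×10⁻²)^3
[PO₄³⁻]^2 = 3.86×10⁻³³ / (2.85×10⁻²)^3 = 1.67×10⁻²⁸
[PO₄³⁻] = 1.29×10⁻¹⁴ mol/L

1.29×10⁻¹⁴ M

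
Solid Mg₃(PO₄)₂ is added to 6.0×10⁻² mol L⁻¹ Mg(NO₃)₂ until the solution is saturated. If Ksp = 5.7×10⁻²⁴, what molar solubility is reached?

8.1×10⁻¹¹ M

Mg₃(PO₄)₂(s) ⇌ 3 Mg²⁺(aq) + 2 PO₄³⁻(aq)
With Mg²⁺ already at 6.0×10⁻² mol L⁻¹ and s small, take [Mg²⁺] ≈ 6.0×10⁻² mol L⁻¹ and [PO₄³⁻] = 2s.
Ksp = [Mg²⁺]^3[PO₄³⁻]^2 = (6.0×10⁻²)^3(2s)^2
(2s)^2 = 5.7×10⁻²⁴ / (6.0×10⁻²)^3 = 2.6×10⁻²⁰
s = 8.1×10⁻¹¹ mol L⁻¹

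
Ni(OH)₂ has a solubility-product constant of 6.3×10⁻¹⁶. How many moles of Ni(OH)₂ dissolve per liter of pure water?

5.4×10⁻⁶ M

Ni(OH)₂(s) ⇌ Ni²⁺(aq) + 2 OH⁻(aq)
Let s be the molar solubility. Then [Ni²⁺] = s and [OH⁻] = 2s.
Ksp = [Ni²⁺][OH⁻]^2 = s · (2s)^2 = 4s^3
4s^3 = 6.3×10⁻¹⁶  ⇒  s^3 = 1.6×10⁻¹⁶
s = 5.4×10⁻⁶ mol/L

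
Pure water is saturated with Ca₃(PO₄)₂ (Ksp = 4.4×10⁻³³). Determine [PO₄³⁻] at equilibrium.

2.6×10⁻⁷ M

Ca₃(PO₄)₂(s) ⇌ 3 Ca²⁺(aq) + 2 PO₄³⁻(aq)
If s mol/L of Ca₃(PO₄)₂ dissolves, [Ca²⁺] = 3s and [PO₄³⁻] = 2s.
Ksp = [Ca²⁺]^3[PO₄³⁻]^2 = (3s)^3 · (2s)^2 = 108s^5 = 4.4×10⁻³³
s = 1.3×10⁻⁷ mol/L
[PO₄³⁻] = 2s = 2.6×10⁻⁷ mol/L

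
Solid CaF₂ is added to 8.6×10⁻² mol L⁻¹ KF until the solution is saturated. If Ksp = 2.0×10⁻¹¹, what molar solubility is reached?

2.7×10⁻⁹ M

CaF₂(s) ⇌ Ca²⁺(aq) + 2 F⁻(aq)
F⁻ is already present at 8.6×10⁻² mol L⁻¹. If s mol/L of CaF₂ dissolves, [Ca²⁺] = s while [F⁻] ≈ 8.6×10⁻² mol L⁻¹.
Ksp = [Ca²⁺][F⁻]^2 = s(8.6×10⁻²)^2
s = 2.0×10⁻¹¹ / (8.6×10⁻²)^2 = 2.7×10⁻⁹
s = 2.7×10⁻⁹ mol L⁻¹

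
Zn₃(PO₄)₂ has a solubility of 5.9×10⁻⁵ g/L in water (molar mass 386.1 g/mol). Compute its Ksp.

Convert to molarity: s = 5.9×10⁻⁵ / 386.1 = 1.528×10⁻⁷ mol/L
Zn₃(PO₄)₂(s) ⇌ 3 Zn²⁺(aq) + 2 PO₄³⁻(aq)
With molar solubility s: [Zn²⁺] = 3s, [PO₄³⁻] = 2s.
Ksp = [Zn²⁺]^3[PO₄³⁻]^2 = (3s)^3 · (2s)^2 = 108s^5
Ksp = 108 × (1.528×10⁻⁷)^5 = 9.0×10⁻³³

Ksp = 9.0×10⁻³³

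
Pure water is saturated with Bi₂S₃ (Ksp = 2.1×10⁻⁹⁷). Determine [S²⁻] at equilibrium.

5.4×10⁻²⁰ M

Bi₂S₃(s) ⇌ 2 Bi³⁺(aq) + 3 S²⁻(aq)
With molar solubility s: [Bi³⁺] = 2s, [S²⁻] = 3s.
Ksp = [Bi³⁺]^2[S²⁻]^3 = (2s)^2 · (3s)^3 = 108s^5 = 2.1×10⁻⁹⁷
s = 1.8×10⁻²⁰ M
[S²⁻] = 3s = 5.4×10⁻²⁰ M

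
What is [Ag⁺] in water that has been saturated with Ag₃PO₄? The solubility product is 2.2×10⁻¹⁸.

5.1×10⁻⁵ M

Ag₃PO₄(s) ⇌ 3 Ag⁺(aq) + PO₄³⁻(aq)
With molar solubility s: [Ag⁺] = 3s, [PO₄³⁻] = s.
Ksp = [Ag⁺]^3[PO₄³⁻] = (3s)^3 · s = 27s^4 = 2.2×10⁻¹⁸
s = 1.7×10⁻⁵ M
[Ag⁺] = 3s = 5.1×10⁻⁵ M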